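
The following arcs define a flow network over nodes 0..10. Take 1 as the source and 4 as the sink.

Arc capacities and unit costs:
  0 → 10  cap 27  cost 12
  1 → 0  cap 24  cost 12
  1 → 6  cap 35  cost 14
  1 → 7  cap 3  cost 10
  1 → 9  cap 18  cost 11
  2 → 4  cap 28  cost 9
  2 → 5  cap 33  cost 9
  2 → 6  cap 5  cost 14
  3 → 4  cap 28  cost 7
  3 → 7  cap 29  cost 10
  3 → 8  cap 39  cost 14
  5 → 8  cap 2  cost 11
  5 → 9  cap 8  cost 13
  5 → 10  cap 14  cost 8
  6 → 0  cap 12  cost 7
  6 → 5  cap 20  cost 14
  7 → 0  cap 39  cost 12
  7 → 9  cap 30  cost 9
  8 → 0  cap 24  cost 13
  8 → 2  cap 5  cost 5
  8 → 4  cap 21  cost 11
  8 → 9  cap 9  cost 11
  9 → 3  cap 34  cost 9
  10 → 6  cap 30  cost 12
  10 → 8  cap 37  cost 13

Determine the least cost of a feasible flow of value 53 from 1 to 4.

shortest-cost path #1: 1→9→3→4 push 18 @ unit cost 27 (adds 486)
shortest-cost path #2: 1→7→9→3→4 push 3 @ unit cost 35 (adds 105)
shortest-cost path #3: 1→0→10→8→4 push 21 @ unit cost 48 (adds 1008)
shortest-cost path #4: 1→0→10→8→2→4 push 3 @ unit cost 51 (adds 153)
shortest-cost path #5: 1→6→5→8→2→4 push 2 @ unit cost 53 (adds 106)
shortest-cost path #6: 1→6→5→9→3→4 push 6 @ unit cost 57 (adds 342)
total cost = 2200

Minimum cost for 53 units: 2200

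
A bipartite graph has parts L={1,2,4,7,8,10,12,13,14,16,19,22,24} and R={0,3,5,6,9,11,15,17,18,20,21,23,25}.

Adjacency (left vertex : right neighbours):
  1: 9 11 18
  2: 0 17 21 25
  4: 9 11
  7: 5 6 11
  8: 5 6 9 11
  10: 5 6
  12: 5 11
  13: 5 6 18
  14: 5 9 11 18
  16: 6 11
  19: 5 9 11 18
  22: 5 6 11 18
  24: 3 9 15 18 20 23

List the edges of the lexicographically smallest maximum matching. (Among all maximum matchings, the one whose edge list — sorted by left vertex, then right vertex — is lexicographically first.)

Lex-smallest maximum matching: {(1,9), (2,0), (4,11), (7,5), (8,6), (13,18), (24,3)}

|M| = 7 (so the lex-smallest maximum matching has 7 edges)
process left vertices in ascending order; for each, take the smallest-labelled available neighbour that still permits 7 edges overall, or leave it unmatched if none does
lex-smallest matching: {1-9, 2-0, 4-11, 7-5, 8-6, 13-18, 24-3}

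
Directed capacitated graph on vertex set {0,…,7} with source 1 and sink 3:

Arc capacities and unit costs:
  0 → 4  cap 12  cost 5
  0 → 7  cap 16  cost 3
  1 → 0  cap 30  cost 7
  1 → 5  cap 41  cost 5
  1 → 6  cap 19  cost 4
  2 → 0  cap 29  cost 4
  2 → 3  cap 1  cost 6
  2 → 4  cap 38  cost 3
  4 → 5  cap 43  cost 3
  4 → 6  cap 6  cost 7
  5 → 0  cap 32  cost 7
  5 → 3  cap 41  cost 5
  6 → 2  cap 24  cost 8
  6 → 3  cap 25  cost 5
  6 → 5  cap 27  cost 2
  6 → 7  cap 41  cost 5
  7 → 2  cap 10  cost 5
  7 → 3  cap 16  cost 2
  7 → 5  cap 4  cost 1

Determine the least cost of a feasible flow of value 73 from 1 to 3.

shortest-cost path #1: 1→6→3 push 19 @ unit cost 9 (adds 171)
shortest-cost path #2: 1→5→3 push 41 @ unit cost 10 (adds 410)
shortest-cost path #3: 1→0→7→3 push 13 @ unit cost 12 (adds 156)
total cost = 737

Minimum cost for 73 units: 737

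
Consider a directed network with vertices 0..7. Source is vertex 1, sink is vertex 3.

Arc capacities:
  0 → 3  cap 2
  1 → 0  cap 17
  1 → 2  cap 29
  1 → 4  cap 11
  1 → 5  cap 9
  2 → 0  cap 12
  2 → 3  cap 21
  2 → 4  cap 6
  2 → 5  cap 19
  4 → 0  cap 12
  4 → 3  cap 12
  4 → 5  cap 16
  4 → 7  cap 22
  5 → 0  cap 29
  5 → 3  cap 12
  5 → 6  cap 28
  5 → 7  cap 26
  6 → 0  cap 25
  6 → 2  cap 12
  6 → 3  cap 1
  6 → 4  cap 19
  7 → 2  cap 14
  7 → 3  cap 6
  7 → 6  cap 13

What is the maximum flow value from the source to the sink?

augment #1: 1→0→3 bottleneck 2, total now 2
augment #2: 1→2→3 bottleneck 21, total now 23
augment #3: 1→4→3 bottleneck 11, total now 34
augment #4: 1→5→3 bottleneck 9, total now 43
augment #5: 1→2→4→3 bottleneck 1, total now 44
augment #6: 1→2→5→3 bottleneck 3, total now 47
augment #7: 1→2→4→7→3 bottleneck 4, total now 51

Maximum flow value: 51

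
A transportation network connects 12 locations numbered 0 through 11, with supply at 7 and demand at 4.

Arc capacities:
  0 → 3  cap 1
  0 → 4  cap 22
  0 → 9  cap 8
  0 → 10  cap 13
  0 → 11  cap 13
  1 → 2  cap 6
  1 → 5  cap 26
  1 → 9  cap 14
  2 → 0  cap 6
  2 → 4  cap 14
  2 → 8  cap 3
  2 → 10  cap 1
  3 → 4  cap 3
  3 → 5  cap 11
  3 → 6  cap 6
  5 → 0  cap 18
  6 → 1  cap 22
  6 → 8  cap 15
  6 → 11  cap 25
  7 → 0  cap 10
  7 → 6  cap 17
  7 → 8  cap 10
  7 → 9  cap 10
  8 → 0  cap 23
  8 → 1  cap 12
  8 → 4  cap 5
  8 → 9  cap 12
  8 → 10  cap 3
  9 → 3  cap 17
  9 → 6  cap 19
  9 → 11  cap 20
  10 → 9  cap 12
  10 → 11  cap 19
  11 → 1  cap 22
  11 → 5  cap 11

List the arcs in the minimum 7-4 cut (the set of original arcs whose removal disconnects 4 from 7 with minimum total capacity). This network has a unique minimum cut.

augment #1: 7→0→4 push 10
augment #2: 7→8→4 push 5
augment #3: 7→8→0→4 push 5
augment #4: 7→9→3→4 push 3
augment #5: 7→6→1→2→4 push 6
augment #6: 7→6→8→0→4 push 7
max flow = 36; residual-reachable set from 7 gives S-side
cut edges (S→T): {(0,4), (1,2), (3,4), (8,4)} total cap 36

Min-cut arcs: {(0,4), (1,2), (3,4), (8,4)} (total capacity 36)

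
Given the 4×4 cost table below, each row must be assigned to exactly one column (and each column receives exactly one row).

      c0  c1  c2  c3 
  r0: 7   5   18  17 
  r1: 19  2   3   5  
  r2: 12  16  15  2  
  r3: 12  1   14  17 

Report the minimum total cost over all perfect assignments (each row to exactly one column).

optimal assignment: row0→col0 (cost 7), row1→col2 (cost 3), row2→col3 (cost 2), row3→col1 (cost 1)
total = 7 + 3 + 2 + 1 = 13

Minimum assignment cost: 13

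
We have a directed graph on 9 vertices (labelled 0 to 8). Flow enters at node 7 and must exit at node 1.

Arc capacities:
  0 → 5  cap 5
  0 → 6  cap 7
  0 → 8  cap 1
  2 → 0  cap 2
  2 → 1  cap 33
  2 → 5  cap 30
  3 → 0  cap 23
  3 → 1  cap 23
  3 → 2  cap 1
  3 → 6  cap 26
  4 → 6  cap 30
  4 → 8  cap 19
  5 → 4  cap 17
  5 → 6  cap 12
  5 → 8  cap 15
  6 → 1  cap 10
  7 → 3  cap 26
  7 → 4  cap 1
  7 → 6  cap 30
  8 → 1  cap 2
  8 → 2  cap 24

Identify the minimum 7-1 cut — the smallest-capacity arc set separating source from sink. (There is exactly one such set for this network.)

Min-cut arcs: {(6,1), (7,3), (7,4)} (total capacity 37)

augment #1: 7→3→1 push 23
augment #2: 7→6→1 push 10
augment #3: 7→3→2→1 push 1
augment #4: 7→4→8→1 push 1
augment #5: 7→3→0→8→1 push 1
augment #6: 7→3→0→5→8→2→1 push 1
max flow = 37; residual-reachable set from 7 gives S-side
cut edges (S→T): {(6,1), (7,3), (7,4)} total cap 37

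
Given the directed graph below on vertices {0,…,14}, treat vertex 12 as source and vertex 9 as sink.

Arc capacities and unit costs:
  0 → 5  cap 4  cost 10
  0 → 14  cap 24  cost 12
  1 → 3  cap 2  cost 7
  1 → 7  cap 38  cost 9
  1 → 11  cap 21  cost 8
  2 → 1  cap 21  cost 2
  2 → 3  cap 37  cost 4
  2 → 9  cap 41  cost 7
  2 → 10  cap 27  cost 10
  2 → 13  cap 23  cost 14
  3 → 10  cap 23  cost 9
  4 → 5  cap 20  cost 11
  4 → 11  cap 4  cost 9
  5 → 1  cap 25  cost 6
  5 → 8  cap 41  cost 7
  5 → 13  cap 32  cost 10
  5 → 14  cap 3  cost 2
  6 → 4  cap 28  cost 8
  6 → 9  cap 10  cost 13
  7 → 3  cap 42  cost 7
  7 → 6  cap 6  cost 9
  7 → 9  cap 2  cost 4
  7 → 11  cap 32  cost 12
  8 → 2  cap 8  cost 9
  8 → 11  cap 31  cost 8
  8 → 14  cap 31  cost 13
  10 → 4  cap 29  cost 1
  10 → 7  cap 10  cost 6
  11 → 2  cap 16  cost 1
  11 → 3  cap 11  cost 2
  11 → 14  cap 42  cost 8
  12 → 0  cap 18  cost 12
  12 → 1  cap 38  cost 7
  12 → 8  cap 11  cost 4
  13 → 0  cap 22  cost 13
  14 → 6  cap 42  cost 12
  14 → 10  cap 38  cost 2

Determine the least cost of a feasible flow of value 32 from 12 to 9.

Minimum cost for 32 units: 787

shortest-cost path #1: 12→1→7→9 push 2 @ unit cost 20 (adds 40)
shortest-cost path #2: 12→8→2→9 push 8 @ unit cost 20 (adds 160)
shortest-cost path #3: 12→8→11→2→9 push 3 @ unit cost 20 (adds 60)
shortest-cost path #4: 12→1→11→2→9 push 13 @ unit cost 23 (adds 299)
shortest-cost path #5: 12→1→7→6→9 push 6 @ unit cost 38 (adds 228)
total cost = 787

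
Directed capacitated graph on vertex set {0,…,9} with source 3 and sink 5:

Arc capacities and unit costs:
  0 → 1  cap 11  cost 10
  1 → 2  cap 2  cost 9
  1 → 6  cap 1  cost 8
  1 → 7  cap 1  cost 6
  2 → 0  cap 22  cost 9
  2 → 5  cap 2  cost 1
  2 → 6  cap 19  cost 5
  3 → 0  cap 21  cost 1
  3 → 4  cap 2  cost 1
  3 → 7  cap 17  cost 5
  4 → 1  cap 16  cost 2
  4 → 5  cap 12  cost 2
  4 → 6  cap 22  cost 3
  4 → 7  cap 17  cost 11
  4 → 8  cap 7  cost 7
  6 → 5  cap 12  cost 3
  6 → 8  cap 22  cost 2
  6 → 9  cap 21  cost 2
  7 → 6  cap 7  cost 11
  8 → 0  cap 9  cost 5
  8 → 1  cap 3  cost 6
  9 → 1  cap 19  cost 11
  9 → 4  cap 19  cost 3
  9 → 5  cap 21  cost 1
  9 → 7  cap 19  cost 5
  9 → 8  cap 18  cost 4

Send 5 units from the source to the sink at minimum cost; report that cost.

shortest-cost path #1: 3→4→5 push 2 @ unit cost 3 (adds 6)
shortest-cost path #2: 3→7→6→5 push 3 @ unit cost 19 (adds 57)
total cost = 63

Minimum cost for 5 units: 63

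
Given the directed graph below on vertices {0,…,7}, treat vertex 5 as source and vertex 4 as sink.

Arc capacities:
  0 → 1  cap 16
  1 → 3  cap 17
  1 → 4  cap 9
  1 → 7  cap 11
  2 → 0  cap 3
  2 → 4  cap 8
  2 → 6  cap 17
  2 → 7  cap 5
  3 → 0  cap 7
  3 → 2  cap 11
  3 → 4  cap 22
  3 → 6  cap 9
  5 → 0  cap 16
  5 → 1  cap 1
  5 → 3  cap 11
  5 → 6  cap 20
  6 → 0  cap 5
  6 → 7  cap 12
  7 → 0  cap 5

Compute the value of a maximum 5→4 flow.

Maximum flow value: 28

augment #1: 5→1→4 bottleneck 1, total now 1
augment #2: 5→3→4 bottleneck 11, total now 12
augment #3: 5→0→1→4 bottleneck 8, total now 20
augment #4: 5→0→1→3→4 bottleneck 8, total now 28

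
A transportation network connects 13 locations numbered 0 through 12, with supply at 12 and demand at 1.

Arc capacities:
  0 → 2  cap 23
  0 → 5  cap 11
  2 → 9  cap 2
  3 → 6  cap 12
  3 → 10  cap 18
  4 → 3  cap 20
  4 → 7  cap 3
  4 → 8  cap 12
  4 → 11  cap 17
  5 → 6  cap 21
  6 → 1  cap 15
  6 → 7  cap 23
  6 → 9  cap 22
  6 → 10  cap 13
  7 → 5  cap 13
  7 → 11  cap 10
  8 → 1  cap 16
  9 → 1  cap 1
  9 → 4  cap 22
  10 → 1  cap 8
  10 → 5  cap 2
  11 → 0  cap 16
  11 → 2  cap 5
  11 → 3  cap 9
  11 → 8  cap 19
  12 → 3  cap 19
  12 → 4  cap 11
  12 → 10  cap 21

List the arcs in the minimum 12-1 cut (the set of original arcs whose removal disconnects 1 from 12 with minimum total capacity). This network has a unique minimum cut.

Min-cut arcs: {(3,6), (10,1), (10,5), (12,4)} (total capacity 33)

augment #1: 12→10→1 push 8
augment #2: 12→3→6→1 push 12
augment #3: 12→4→8→1 push 11
augment #4: 12→10→5→6→1 push 2
max flow = 33; residual-reachable set from 12 gives S-side
cut edges (S→T): {(3,6), (10,1), (10,5), (12,4)} total cap 33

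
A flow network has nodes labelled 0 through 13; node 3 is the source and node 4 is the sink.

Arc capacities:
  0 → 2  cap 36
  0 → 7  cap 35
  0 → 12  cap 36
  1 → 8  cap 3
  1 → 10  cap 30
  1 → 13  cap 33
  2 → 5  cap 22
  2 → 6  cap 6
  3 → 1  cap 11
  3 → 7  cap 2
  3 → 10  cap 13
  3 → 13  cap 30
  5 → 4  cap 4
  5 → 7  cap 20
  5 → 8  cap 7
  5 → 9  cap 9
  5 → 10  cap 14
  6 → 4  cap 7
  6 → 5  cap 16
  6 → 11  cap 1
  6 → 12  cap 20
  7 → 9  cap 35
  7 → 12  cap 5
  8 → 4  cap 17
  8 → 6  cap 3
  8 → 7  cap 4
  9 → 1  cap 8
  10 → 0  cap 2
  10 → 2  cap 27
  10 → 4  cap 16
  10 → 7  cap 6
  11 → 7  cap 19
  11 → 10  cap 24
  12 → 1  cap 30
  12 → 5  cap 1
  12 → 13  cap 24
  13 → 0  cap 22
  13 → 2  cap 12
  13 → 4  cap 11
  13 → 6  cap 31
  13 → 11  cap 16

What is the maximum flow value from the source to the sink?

Maximum flow value: 48

augment #1: 3→10→4 bottleneck 13, total now 13
augment #2: 3→13→4 bottleneck 11, total now 24
augment #3: 3→1→8→4 bottleneck 3, total now 27
augment #4: 3→1→10→4 bottleneck 3, total now 30
augment #5: 3→13→6→4 bottleneck 7, total now 37
augment #6: 3→7→12→5→4 bottleneck 1, total now 38
augment #7: 3→13→2→5→4 bottleneck 3, total now 41
augment #8: 3→13→2→5→8→4 bottleneck 7, total now 48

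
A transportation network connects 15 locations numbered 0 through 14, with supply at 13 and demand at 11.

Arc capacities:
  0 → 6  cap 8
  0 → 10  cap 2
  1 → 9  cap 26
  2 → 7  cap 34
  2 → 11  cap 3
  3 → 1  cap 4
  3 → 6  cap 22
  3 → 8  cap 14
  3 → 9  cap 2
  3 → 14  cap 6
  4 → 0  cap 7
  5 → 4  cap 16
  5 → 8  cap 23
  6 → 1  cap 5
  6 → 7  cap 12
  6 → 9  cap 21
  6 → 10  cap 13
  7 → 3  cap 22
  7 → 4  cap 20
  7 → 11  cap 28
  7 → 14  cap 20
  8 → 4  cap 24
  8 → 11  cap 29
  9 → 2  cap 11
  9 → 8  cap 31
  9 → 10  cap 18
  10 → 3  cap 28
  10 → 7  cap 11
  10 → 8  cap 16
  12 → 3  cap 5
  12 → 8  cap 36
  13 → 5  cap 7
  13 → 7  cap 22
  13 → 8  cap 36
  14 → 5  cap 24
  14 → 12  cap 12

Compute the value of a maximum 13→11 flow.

Maximum flow value: 58

augment #1: 13→7→11 bottleneck 22, total now 22
augment #2: 13→8→11 bottleneck 29, total now 51
augment #3: 13→5→4→0→6→7→11 bottleneck 6, total now 57
augment #4: 13→5→4→0→6→9→2→11 bottleneck 1, total now 58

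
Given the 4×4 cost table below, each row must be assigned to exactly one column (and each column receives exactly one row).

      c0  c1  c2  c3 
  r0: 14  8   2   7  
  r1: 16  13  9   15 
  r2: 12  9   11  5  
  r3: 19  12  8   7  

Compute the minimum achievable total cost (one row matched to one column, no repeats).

Minimum assignment cost: 34

one of 2 optimal assignments: row0→col2 (cost 2), row1→col0 (cost 16), row2→col1 (cost 9), row3→col3 (cost 7)
total = 2 + 16 + 9 + 7 = 34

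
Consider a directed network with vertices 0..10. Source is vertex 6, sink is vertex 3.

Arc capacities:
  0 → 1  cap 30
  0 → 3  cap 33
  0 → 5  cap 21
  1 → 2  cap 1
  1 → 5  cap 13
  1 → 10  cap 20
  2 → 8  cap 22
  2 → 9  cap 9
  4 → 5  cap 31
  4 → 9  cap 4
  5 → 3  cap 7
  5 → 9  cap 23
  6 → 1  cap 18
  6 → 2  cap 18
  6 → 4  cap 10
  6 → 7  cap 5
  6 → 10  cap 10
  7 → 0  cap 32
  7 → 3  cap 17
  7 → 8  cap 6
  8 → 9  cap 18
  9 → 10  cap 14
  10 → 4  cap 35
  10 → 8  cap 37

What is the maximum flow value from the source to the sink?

Maximum flow value: 12

augment #1: 6→7→3 bottleneck 5, total now 5
augment #2: 6→1→5→3 bottleneck 7, total now 12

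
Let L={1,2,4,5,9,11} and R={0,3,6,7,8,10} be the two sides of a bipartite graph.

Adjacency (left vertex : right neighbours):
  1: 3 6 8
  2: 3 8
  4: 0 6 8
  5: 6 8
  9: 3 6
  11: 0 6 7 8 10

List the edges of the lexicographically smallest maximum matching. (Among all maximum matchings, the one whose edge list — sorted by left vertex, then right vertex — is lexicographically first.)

Lex-smallest maximum matching: {(1,3), (2,8), (4,0), (5,6), (11,7)}

|M| = 5 (so the lex-smallest maximum matching has 5 edges)
process left vertices in ascending order; for each, take the smallest-labelled available neighbour that still permits 5 edges overall, or leave it unmatched if none does
lex-smallest matching: {1-3, 2-8, 4-0, 5-6, 11-7}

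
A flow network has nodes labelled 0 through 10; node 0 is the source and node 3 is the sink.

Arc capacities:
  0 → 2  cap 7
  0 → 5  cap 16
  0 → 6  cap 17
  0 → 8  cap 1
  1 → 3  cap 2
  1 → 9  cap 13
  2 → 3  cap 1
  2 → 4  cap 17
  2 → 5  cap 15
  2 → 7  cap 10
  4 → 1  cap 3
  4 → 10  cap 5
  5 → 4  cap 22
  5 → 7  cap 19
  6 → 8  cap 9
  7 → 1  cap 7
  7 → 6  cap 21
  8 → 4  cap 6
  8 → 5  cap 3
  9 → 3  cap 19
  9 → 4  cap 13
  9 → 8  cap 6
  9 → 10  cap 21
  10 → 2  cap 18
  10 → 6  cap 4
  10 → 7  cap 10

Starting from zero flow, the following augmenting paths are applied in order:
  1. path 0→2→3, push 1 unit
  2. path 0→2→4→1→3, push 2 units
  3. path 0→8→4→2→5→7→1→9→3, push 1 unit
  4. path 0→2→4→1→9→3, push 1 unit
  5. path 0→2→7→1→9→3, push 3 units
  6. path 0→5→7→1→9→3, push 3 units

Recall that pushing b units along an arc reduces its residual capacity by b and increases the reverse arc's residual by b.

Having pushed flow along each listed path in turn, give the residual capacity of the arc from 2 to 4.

Residual capacity of (2,4): 15

after path 1 (0→2→3, push 1): res(2,4)=17
after path 2 (0→2→4→1→3, push 2): res(2,4)=15
after path 3 (0→8→4→2→5→7→1→9→3, push 1): res(2,4)=16
after path 4 (0→2→4→1→9→3, push 1): res(2,4)=15
after path 5 (0→2→7→1→9→3, push 3): res(2,4)=15
after path 6 (0→5→7→1→9→3, push 3): res(2,4)=15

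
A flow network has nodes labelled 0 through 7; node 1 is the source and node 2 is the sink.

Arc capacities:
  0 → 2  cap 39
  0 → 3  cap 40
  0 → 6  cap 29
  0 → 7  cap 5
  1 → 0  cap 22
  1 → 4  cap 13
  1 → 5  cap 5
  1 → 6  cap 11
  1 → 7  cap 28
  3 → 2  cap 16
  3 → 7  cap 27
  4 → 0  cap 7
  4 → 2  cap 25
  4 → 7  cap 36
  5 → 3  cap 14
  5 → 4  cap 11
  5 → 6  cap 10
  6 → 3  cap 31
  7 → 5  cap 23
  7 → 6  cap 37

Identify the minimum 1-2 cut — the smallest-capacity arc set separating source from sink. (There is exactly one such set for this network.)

Min-cut arcs: {(1,0), (1,4), (3,2), (5,4)} (total capacity 62)

augment #1: 1→0→2 push 22
augment #2: 1→4→2 push 13
augment #3: 1→5→3→2 push 5
augment #4: 1→6→3→2 push 11
augment #5: 1→7→5→4→2 push 11
max flow = 62; residual-reachable set from 1 gives S-side
cut edges (S→T): {(1,0), (1,4), (3,2), (5,4)} total cap 62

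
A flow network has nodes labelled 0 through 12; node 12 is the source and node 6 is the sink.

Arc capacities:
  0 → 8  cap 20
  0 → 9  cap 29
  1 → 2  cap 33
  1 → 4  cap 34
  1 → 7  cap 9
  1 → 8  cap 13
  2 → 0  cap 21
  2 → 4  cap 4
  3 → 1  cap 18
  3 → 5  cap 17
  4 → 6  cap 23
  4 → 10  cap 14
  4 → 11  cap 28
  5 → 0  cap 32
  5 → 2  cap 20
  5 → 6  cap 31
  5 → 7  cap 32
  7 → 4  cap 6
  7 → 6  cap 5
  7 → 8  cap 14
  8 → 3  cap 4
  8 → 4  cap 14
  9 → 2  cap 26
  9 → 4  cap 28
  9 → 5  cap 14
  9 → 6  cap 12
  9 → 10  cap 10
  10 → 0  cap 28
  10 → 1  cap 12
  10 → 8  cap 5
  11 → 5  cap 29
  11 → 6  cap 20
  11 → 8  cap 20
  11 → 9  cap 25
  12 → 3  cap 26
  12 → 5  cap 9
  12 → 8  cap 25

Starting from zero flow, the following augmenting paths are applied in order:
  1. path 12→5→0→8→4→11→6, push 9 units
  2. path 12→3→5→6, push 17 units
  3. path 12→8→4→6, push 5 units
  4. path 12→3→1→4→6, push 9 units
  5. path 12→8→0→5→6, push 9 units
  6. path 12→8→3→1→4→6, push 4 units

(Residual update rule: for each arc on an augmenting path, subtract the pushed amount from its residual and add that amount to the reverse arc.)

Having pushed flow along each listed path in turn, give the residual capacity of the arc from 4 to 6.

Residual capacity of (4,6): 5

after path 1 (12→5→0→8→4→11→6, push 9): res(4,6)=23
after path 2 (12→3→5→6, push 17): res(4,6)=23
after path 3 (12→8→4→6, push 5): res(4,6)=18
after path 4 (12→3→1→4→6, push 9): res(4,6)=9
after path 5 (12→8→0→5→6, push 9): res(4,6)=9
after path 6 (12→8→3→1→4→6, push 4): res(4,6)=5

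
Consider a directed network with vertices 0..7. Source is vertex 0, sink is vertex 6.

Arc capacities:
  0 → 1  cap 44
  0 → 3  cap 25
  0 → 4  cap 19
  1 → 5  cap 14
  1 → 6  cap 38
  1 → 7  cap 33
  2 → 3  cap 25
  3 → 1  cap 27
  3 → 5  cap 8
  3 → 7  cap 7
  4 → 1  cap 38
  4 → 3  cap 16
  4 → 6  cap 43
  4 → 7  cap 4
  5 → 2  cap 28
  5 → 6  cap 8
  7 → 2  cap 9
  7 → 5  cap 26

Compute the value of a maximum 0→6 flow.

Maximum flow value: 65

augment #1: 0→1→6 bottleneck 38, total now 38
augment #2: 0→4→6 bottleneck 19, total now 57
augment #3: 0→1→5→6 bottleneck 6, total now 63
augment #4: 0→3→5→6 bottleneck 2, total now 65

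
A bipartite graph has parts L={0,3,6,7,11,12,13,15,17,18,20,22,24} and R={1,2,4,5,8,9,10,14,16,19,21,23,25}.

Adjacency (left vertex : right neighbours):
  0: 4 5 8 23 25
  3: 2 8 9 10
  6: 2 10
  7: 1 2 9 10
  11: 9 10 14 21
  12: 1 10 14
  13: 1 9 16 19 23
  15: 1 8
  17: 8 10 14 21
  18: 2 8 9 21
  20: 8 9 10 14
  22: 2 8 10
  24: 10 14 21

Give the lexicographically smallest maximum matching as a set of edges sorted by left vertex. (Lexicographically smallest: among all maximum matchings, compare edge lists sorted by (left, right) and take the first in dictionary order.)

|M| = 9 (so the lex-smallest maximum matching has 9 edges)
process left vertices in ascending order; for each, take the smallest-labelled available neighbour that still permits 9 edges overall, or leave it unmatched if none does
lex-smallest matching: {0-4, 3-2, 6-10, 7-1, 11-9, 12-14, 13-16, 15-8, 17-21}

Lex-smallest maximum matching: {(0,4), (3,2), (6,10), (7,1), (11,9), (12,14), (13,16), (15,8), (17,21)}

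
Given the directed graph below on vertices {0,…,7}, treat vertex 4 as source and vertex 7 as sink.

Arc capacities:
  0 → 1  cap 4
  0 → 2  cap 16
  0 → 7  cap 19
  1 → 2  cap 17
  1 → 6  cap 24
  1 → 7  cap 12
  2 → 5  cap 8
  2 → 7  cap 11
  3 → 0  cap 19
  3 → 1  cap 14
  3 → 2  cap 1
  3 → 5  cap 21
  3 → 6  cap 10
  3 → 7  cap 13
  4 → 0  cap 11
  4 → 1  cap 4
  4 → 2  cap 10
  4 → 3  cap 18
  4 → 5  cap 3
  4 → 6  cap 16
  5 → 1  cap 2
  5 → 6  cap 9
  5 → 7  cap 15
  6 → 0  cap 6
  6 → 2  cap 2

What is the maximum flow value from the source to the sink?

Maximum flow value: 54

augment #1: 4→0→7 bottleneck 11, total now 11
augment #2: 4→1→7 bottleneck 4, total now 15
augment #3: 4→2→7 bottleneck 10, total now 25
augment #4: 4→3→7 bottleneck 13, total now 38
augment #5: 4→5→7 bottleneck 3, total now 41
augment #6: 4→3→0→7 bottleneck 5, total now 46
augment #7: 4→6→0→7 bottleneck 3, total now 49
augment #8: 4→6→2→7 bottleneck 1, total now 50
augment #9: 4→6→0→1→7 bottleneck 3, total now 53
augment #10: 4→6→2→5→7 bottleneck 1, total now 54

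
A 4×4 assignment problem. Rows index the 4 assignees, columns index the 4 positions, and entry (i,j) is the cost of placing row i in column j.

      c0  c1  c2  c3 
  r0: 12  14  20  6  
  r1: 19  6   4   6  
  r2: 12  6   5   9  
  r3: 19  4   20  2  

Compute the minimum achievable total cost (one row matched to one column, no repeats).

optimal assignment: row0→col0 (cost 12), row1→col2 (cost 4), row2→col1 (cost 6), row3→col3 (cost 2)
total = 12 + 4 + 6 + 2 = 24

Minimum assignment cost: 24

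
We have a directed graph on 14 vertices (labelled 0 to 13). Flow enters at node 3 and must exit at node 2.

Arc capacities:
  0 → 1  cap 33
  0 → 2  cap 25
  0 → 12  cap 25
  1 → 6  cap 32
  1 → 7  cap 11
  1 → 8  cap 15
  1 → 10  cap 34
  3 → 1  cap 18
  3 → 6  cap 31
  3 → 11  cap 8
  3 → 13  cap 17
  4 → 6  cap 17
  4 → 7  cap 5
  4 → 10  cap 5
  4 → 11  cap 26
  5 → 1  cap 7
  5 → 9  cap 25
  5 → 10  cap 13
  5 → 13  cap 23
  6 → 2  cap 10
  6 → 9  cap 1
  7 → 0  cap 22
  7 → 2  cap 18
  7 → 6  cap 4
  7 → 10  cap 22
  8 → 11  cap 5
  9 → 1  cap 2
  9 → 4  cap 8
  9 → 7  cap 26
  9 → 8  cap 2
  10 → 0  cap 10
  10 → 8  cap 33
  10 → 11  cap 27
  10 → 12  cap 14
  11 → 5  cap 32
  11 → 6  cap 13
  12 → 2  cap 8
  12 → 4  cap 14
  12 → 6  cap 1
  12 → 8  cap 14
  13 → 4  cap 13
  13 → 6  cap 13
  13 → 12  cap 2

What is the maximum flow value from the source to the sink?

augment #1: 3→6→2 bottleneck 10, total now 10
augment #2: 3→1→7→2 bottleneck 11, total now 21
augment #3: 3→13→12→2 bottleneck 2, total now 23
augment #4: 3→1→10→0→2 bottleneck 7, total now 30
augment #5: 3→6→9→7→2 bottleneck 1, total now 31
augment #6: 3→13→4→7→2 bottleneck 5, total now 36
augment #7: 3→11→5→9→7→2 bottleneck 1, total now 37
augment #8: 3→11→5→10→0→2 bottleneck 3, total now 40
augment #9: 3→11→5→10→12→2 bottleneck 4, total now 44
augment #10: 3→13→4→10→12→2 bottleneck 2, total now 46
augment #11: 3→13→4→10→5→9→7→0→2 bottleneck 3, total now 49
augment #12: 3→13→4→11→5→9→7→0→2 bottleneck 3, total now 52

Maximum flow value: 52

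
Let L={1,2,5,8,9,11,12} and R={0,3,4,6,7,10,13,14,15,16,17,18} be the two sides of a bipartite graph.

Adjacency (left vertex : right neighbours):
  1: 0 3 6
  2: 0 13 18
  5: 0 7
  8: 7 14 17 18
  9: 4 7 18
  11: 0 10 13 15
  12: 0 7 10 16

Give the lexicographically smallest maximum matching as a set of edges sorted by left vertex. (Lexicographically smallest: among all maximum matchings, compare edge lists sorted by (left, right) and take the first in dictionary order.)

Lex-smallest maximum matching: {(1,0), (2,13), (5,7), (8,14), (9,4), (11,10), (12,16)}

|M| = 7 (so the lex-smallest maximum matching has 7 edges)
process left vertices in ascending order; for each, take the smallest-labelled available neighbour that still permits 7 edges overall, or leave it unmatched if none does
lex-smallest matching: {1-0, 2-13, 5-7, 8-14, 9-4, 11-10, 12-16}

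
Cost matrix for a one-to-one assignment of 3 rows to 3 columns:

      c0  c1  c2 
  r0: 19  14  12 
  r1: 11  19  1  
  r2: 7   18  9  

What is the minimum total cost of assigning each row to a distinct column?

Minimum assignment cost: 22

optimal assignment: row0→col1 (cost 14), row1→col2 (cost 1), row2→col0 (cost 7)
total = 14 + 1 + 7 = 22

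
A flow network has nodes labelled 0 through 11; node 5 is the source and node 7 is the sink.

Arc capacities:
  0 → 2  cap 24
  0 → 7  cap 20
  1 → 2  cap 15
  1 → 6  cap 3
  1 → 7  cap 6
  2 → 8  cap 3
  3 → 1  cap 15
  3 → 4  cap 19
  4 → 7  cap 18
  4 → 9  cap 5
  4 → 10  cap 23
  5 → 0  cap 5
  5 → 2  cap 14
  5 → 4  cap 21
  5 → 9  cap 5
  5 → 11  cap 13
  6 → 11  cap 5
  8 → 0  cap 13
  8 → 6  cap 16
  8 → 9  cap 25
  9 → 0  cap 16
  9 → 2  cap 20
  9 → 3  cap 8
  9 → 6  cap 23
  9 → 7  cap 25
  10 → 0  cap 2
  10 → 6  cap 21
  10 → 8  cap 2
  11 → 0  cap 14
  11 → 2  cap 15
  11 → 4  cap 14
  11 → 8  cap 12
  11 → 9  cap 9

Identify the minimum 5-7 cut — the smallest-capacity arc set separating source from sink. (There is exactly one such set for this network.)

augment #1: 5→0→7 push 5
augment #2: 5→4→7 push 18
augment #3: 5→9→7 push 5
augment #4: 5→4→9→7 push 3
augment #5: 5→11→0→7 push 13
augment #6: 5→2→8→0→7 push 2
augment #7: 5→2→8→9→7 push 1
max flow = 47; residual-reachable set from 5 gives S-side
cut edges (S→T): {(2,8), (5,0), (5,4), (5,9), (5,11)} total cap 47

Min-cut arcs: {(2,8), (5,0), (5,4), (5,9), (5,11)} (total capacity 47)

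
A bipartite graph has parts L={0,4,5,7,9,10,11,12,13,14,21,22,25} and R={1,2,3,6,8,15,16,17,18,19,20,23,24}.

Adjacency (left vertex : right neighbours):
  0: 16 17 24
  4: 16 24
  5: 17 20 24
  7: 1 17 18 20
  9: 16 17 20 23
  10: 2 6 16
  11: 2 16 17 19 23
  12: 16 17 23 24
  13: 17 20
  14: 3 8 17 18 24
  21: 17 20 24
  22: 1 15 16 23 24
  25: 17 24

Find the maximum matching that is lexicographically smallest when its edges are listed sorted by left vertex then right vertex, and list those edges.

Lex-smallest maximum matching: {(0,16), (4,24), (5,17), (7,1), (9,20), (10,2), (11,19), (12,23), (14,3), (22,15)}

|M| = 10 (so the lex-smallest maximum matching has 10 edges)
process left vertices in ascending order; for each, take the smallest-labelled available neighbour that still permits 10 edges overall, or leave it unmatched if none does
lex-smallest matching: {0-16, 4-24, 5-17, 7-1, 9-20, 10-2, 11-19, 12-23, 14-3, 22-15}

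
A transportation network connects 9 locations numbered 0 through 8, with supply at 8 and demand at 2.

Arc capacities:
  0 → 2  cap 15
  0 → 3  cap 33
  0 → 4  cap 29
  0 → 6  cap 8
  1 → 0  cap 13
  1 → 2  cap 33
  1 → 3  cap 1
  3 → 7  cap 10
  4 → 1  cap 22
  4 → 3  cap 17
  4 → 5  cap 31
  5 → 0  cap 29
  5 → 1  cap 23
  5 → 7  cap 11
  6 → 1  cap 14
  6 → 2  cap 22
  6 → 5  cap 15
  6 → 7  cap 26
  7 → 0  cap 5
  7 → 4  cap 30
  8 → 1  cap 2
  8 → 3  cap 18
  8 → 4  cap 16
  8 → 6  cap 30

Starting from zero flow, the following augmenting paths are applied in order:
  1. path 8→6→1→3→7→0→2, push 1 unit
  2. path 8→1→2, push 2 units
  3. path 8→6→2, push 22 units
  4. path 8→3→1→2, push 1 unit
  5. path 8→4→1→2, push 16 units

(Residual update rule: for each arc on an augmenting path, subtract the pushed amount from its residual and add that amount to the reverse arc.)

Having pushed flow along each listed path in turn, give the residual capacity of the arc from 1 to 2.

after path 1 (8→6→1→3→7→0→2, push 1): res(1,2)=33
after path 2 (8→1→2, push 2): res(1,2)=31
after path 3 (8→6→2, push 22): res(1,2)=31
after path 4 (8→3→1→2, push 1): res(1,2)=30
after path 5 (8→4→1→2, push 16): res(1,2)=14

Residual capacity of (1,2): 14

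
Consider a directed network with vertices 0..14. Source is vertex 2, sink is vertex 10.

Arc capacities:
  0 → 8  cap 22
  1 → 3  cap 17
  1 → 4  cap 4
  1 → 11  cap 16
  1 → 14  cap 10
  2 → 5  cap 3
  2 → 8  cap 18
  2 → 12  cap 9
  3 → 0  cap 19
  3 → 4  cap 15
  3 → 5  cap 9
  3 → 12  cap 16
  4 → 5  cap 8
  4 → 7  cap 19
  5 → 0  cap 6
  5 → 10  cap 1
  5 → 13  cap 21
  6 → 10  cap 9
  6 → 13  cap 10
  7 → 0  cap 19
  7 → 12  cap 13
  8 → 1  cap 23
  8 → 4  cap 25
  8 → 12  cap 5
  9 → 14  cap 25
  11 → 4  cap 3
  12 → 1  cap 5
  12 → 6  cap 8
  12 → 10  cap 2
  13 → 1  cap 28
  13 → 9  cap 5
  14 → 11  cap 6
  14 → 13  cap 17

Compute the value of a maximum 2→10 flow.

Maximum flow value: 11

augment #1: 2→5→10 bottleneck 1, total now 1
augment #2: 2→12→10 bottleneck 2, total now 3
augment #3: 2→12→6→10 bottleneck 7, total now 10
augment #4: 2→8→12→6→10 bottleneck 1, total now 11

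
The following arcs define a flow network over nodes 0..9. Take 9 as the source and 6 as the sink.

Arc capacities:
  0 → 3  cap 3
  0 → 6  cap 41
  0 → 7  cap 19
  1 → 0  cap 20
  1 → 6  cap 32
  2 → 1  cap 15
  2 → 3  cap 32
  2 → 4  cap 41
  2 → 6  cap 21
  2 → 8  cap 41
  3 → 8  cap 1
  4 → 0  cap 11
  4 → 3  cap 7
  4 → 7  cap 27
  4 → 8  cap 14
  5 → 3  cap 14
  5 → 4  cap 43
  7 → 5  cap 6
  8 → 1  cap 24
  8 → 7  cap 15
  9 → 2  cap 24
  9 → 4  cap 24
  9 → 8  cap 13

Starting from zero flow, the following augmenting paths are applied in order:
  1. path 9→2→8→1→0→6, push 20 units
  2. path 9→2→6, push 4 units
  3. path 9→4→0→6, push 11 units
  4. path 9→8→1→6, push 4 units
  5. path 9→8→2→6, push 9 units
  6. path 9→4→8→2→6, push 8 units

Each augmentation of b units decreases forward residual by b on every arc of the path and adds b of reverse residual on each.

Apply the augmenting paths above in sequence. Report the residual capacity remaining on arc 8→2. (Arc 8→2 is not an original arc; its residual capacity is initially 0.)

after path 1 (9→2→8→1→0→6, push 20): res(8,2)=20
after path 2 (9→2→6, push 4): res(8,2)=20
after path 3 (9→4→0→6, push 11): res(8,2)=20
after path 4 (9→8→1→6, push 4): res(8,2)=20
after path 5 (9→8→2→6, push 9): res(8,2)=11
after path 6 (9→4→8→2→6, push 8): res(8,2)=3

Residual capacity of (8,2): 3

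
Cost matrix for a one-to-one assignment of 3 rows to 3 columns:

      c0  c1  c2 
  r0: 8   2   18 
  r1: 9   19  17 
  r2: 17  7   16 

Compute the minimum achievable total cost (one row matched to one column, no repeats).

Minimum assignment cost: 27

optimal assignment: row0→col1 (cost 2), row1→col0 (cost 9), row2→col2 (cost 16)
total = 2 + 9 + 16 = 27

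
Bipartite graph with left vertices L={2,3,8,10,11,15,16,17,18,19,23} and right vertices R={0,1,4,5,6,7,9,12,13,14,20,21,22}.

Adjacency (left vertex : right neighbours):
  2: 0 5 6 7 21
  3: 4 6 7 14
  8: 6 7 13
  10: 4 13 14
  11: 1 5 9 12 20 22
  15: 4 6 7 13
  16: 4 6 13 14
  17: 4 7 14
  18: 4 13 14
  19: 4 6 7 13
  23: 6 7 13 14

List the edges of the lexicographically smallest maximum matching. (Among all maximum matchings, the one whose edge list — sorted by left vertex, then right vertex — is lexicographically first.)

|M| = 7 (so the lex-smallest maximum matching has 7 edges)
process left vertices in ascending order; for each, take the smallest-labelled available neighbour that still permits 7 edges overall, or leave it unmatched if none does
lex-smallest matching: {2-0, 3-4, 8-6, 10-13, 11-1, 15-7, 16-14}

Lex-smallest maximum matching: {(2,0), (3,4), (8,6), (10,13), (11,1), (15,7), (16,14)}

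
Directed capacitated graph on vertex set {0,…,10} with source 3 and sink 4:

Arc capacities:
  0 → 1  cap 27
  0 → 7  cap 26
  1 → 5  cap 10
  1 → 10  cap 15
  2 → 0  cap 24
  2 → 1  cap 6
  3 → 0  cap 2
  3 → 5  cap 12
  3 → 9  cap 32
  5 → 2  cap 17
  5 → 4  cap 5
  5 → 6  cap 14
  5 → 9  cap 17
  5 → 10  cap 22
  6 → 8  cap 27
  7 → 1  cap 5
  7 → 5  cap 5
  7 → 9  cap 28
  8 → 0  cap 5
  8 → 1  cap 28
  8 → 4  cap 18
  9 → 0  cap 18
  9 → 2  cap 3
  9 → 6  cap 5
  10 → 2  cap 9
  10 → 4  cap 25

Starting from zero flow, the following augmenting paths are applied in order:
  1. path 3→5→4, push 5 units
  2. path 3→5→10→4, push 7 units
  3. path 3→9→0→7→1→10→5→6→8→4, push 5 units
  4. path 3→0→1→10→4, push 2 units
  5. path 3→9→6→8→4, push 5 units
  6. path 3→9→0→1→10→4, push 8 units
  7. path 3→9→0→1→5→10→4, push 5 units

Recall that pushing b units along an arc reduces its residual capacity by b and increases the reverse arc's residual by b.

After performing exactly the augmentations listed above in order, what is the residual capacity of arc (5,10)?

after path 1 (3→5→4, push 5): res(5,10)=22
after path 2 (3→5→10→4, push 7): res(5,10)=15
after path 3 (3→9→0→7→1→10→5→6→8→4, push 5): res(5,10)=20
after path 4 (3→0→1→10→4, push 2): res(5,10)=20
after path 5 (3→9→6→8→4, push 5): res(5,10)=20
after path 6 (3→9→0→1→10→4, push 8): res(5,10)=20
after path 7 (3→9→0→1→5→10→4, push 5): res(5,10)=15

Residual capacity of (5,10): 15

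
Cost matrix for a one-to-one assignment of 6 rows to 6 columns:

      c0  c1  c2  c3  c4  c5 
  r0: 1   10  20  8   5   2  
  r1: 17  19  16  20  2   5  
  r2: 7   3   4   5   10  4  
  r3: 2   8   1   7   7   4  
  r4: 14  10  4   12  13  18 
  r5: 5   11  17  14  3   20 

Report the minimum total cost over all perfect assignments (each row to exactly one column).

one of 2 optimal assignments: row0→col0 (cost 1), row1→col5 (cost 5), row2→col1 (cost 3), row3→col3 (cost 7), row4→col2 (cost 4), row5→col4 (cost 3)
total = 1 + 5 + 3 + 7 + 4 + 3 = 23

Minimum assignment cost: 23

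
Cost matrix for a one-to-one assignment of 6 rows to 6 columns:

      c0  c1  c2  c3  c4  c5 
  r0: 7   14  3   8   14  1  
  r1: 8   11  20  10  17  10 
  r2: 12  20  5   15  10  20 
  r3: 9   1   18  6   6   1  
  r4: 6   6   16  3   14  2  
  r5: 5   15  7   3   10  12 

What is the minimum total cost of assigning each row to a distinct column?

Minimum assignment cost: 27

optimal assignment: row0→col2 (cost 3), row1→col0 (cost 8), row2→col4 (cost 10), row3→col1 (cost 1), row4→col5 (cost 2), row5→col3 (cost 3)
total = 3 + 8 + 10 + 1 + 2 + 3 = 27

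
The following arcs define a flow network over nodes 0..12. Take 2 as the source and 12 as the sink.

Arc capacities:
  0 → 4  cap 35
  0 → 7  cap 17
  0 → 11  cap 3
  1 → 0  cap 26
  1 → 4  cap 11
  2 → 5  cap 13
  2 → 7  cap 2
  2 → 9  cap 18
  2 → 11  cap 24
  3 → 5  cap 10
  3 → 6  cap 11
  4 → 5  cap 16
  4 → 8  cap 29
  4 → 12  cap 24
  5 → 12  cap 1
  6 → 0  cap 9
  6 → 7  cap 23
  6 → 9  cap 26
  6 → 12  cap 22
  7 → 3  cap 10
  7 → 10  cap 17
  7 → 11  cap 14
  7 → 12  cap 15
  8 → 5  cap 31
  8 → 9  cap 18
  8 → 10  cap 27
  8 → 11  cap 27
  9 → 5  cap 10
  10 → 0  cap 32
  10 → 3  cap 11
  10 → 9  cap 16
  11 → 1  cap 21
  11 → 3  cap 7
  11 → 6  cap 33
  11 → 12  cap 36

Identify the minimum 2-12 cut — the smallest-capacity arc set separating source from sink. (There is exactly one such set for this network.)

Min-cut arcs: {(2,7), (2,11), (5,12)} (total capacity 27)

augment #1: 2→5→12 push 1
augment #2: 2→7→12 push 2
augment #3: 2→11→12 push 24
max flow = 27; residual-reachable set from 2 gives S-side
cut edges (S→T): {(2,7), (2,11), (5,12)} total cap 27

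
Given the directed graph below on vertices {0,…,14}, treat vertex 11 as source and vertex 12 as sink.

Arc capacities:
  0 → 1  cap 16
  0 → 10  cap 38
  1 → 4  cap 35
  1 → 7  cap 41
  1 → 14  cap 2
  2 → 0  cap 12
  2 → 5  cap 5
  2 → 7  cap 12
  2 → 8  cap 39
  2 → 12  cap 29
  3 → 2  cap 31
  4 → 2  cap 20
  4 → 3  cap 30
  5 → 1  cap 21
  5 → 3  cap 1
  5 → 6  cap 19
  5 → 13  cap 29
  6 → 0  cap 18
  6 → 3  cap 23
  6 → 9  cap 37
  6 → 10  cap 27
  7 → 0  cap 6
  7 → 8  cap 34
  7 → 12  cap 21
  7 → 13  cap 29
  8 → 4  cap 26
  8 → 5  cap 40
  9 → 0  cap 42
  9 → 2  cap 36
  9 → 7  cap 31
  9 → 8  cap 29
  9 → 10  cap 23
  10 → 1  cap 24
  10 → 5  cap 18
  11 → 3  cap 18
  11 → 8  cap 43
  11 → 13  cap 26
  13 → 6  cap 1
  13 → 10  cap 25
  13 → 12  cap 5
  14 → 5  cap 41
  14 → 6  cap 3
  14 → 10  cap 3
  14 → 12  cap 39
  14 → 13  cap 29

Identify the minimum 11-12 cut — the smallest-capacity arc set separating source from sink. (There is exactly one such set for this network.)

Min-cut arcs: {(1,14), (2,12), (7,12), (13,12)} (total capacity 57)

augment #1: 11→13→12 push 5
augment #2: 11→3→2→12 push 18
augment #3: 11→8→4→2→12 push 11
augment #4: 11→8→4→2→7→12 push 9
augment #5: 11→8→5→1→7→12 push 12
augment #6: 11→8→5→1→14→12 push 2
max flow = 57; residual-reachable set from 11 gives S-side
cut edges (S→T): {(1,14), (2,12), (7,12), (13,12)} total cap 57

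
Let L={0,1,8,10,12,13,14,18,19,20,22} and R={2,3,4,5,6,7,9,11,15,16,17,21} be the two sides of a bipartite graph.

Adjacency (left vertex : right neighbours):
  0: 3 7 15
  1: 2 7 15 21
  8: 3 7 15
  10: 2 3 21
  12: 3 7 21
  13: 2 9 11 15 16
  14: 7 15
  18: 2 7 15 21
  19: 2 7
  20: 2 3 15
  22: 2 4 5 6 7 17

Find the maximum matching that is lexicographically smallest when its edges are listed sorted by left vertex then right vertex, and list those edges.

|M| = 7 (so the lex-smallest maximum matching has 7 edges)
process left vertices in ascending order; for each, take the smallest-labelled available neighbour that still permits 7 edges overall, or leave it unmatched if none does
lex-smallest matching: {0-3, 1-2, 8-7, 10-21, 13-9, 14-15, 22-4}

Lex-smallest maximum matching: {(0,3), (1,2), (8,7), (10,21), (13,9), (14,15), (22,4)}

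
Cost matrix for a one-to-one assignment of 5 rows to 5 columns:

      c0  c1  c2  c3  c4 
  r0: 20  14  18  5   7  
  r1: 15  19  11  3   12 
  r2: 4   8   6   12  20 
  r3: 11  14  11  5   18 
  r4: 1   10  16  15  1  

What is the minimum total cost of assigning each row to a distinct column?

optimal assignment: row0→col4 (cost 7), row1→col3 (cost 3), row2→col1 (cost 8), row3→col2 (cost 11), row4→col0 (cost 1)
total = 7 + 3 + 8 + 11 + 1 = 30

Minimum assignment cost: 30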